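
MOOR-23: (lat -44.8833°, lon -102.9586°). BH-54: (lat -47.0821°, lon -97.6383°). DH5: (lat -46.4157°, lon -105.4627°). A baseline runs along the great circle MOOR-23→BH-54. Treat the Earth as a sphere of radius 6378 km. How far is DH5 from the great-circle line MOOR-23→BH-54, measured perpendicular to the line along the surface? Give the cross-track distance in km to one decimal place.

δ₁₃ = central angle MOOR-23→DH5 = 0.040601 rad  (haversine)
θ₁₃ = bearing MOOR-23→DH5 = 227.910°,  θ₁₂ = bearing MOOR-23→BH-54 = 122.637°
dₓₜ = R·arcsin(sin δ₁₃ · sin(θ₁₃ − θ₁₂)) = 6378·arcsin(0.04059·sin(105.274°)) = 249.800 km
|dₓₜ| = 249.800 km

249.8 km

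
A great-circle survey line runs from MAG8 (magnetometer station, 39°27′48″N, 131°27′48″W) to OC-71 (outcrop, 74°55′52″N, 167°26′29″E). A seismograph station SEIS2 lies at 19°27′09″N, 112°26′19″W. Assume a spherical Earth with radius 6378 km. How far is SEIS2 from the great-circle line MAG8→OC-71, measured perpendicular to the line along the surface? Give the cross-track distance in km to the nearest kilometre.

1224 km

MAG8: φ = +39.46333°, λ = -131.46333°
OC-71: φ = +74.93111°, λ = +167.44139°
SEIS2: φ = +19.45250°, λ = -112.43861°
δ₁₃ = central angle MAG8→SEIS2 = 0.451336 rad  (haversine)
θ₁₃ = bearing MAG8→SEIS2 = 135.195°,  θ₁₂ = bearing MAG8→OC-71 = 341.123°
dₓₜ = R·arcsin(sin δ₁₃ · sin(θ₁₃ − θ₁₂)) = 6378·arcsin(0.43617·sin(-205.928°)) = 1223.870 km
|dₓₜ| = 1223.870 km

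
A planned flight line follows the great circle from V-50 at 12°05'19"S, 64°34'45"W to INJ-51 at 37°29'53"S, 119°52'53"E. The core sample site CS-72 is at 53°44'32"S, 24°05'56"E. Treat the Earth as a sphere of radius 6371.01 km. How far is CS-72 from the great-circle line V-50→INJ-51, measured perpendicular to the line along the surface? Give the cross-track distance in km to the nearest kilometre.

4532 km

V-50: φ = -12.08861°, λ = -64.57917°
INJ-51: φ = -37.49806°, λ = +119.88139°
CS-72: φ = -53.74222°, λ = +24.09889°
δ₁₃ = central angle V-50→CS-72 = 1.387559 rad  (haversine)
θ₁₃ = bearing V-50→CS-72 = 143.035°,  θ₁₂ = bearing V-50→INJ-51 = 184.636°
dₓₜ = R·arcsin(sin δ₁₃ · sin(θ₁₃ − θ₁₂)) = 6371.01·arcsin(0.98326·sin(-41.601°)) = -4531.774 km
|dₓₜ| = 4531.774 km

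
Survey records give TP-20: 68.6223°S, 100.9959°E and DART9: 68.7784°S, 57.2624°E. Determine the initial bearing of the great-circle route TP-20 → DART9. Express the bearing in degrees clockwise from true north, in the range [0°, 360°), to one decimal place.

Δλ = -43.7335°
y = sin Δλ · cos φ₂ = -0.250236
x = cos φ₁ sin φ₂ − sin φ₁ cos φ₂ cos Δλ = -0.096240
θ = atan2(y, x) = -111.0367° → 248.9633° (mod 360°)

249.0°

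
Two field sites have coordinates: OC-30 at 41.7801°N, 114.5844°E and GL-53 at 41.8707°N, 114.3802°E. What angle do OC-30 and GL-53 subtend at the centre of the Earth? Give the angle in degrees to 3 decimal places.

Δφ = 0.0906°,  Δλ = -0.2042°
a = sin²(Δφ/2) + cos φ₁ cos φ₂ sin²(Δλ/2) = 0.000002
c = 2·arcsin(√a) = 0.003091 rad = 0.1771°

0.177°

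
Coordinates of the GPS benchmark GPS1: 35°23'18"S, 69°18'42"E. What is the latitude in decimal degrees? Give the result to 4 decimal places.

35.3883°S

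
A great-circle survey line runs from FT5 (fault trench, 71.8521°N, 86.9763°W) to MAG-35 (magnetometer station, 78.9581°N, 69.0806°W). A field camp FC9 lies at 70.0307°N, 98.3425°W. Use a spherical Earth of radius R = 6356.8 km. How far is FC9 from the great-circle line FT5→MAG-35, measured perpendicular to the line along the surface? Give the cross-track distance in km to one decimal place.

325.6 km

δ₁₃ = central angle FT5→FC9 = 0.072008 rad  (haversine)
θ₁₃ = bearing FT5→FC9 = 249.310°,  θ₁₂ = bearing FT5→MAG-35 = 23.948°
dₓₜ = R·arcsin(sin δ₁₃ · sin(θ₁₃ − θ₁₂)) = 6356.8·arcsin(0.07195·sin(225.362°)) = -325.572 km
|dₓₜ| = 325.572 km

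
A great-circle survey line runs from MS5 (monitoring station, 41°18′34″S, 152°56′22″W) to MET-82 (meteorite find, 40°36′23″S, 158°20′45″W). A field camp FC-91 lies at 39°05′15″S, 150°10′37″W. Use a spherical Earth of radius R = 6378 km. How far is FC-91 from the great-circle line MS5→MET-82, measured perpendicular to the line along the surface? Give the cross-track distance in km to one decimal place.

MS5: φ = -41.30944°, λ = -152.93944°
MET-82: φ = -40.60639°, λ = -158.34583°
FC-91: φ = -39.08750°, λ = -150.17694°
δ₁₃ = central angle MS5→FC-91 = 0.053474 rad  (haversine)
θ₁₃ = bearing MS5→FC-91 = 44.419°,  θ₁₂ = bearing MS5→MET-82 = 277.990°
dₓₜ = R·arcsin(sin δ₁₃ · sin(θ₁₃ − θ₁₂)) = 6378·arcsin(0.05345·sin(-233.571°)) = 274.368 km
|dₓₜ| = 274.368 km

274.4 km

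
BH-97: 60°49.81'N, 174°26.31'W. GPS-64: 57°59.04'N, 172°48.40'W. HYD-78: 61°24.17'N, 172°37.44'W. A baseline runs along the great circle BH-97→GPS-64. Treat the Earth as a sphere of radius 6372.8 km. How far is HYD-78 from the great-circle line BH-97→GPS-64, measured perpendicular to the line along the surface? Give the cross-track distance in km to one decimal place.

BH-97: φ = +60.83017°, λ = -174.43850°
GPS-64: φ = +57.98400°, λ = -172.80667°
HYD-78: φ = +61.40283°, λ = -172.62400°
δ₁₃ = central angle BH-97→HYD-78 = 0.018272 rad  (haversine)
θ₁₃ = bearing BH-97→HYD-78 = 56.048°,  θ₁₂ = bearing BH-97→GPS-64 = 163.028°
dₓₜ = R·arcsin(sin δ₁₃ · sin(θ₁₃ − θ₁₂)) = 6372.8·arcsin(0.01827·sin(-106.980°)) = -111.367 km
|dₓₜ| = 111.367 km

111.4 km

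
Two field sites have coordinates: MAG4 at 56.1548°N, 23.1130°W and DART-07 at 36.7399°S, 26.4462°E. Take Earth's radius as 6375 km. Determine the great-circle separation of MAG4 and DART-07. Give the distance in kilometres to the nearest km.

11345 km

Δφ = -92.8947°,  Δλ = 49.5592°
a = sin²(Δφ/2) + cos φ₁ cos φ₂ sin²(Δλ/2) = 0.603654
c = 2·arcsin(√a) = 1.779620 rad = 101.9647°
d = R·c = 6375 × 1.779620 = 11345.1 km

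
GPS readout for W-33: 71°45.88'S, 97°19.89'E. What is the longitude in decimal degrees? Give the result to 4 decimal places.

97.3315°E

97° + 19.89′/60 = 97 + 0.33150 = 97.3315°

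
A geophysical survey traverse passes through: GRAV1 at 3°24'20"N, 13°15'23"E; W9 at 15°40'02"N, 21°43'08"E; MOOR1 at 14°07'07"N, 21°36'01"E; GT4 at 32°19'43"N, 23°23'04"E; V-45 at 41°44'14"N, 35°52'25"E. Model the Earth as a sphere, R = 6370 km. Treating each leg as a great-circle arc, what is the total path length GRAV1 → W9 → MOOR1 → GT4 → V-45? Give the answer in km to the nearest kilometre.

GRAV1: φ = +3.40556°, λ = +13.25639°
W9: φ = +15.66722°, λ = +21.71889°
MOOR1: φ = +14.11861°, λ = +21.60028°
GT4: φ = +32.32861°, λ = +23.38444°
V-45: φ = +41.73722°, λ = +35.87361°
GRAV1→W9: c = 0.258700 rad, d = 1647.92 km
W9→MOOR1: c = 0.027102 rad, d = 172.64 km
MOOR1→GT4: c = 0.319093 rad, d = 2032.62 km
GT4→V-45: c = 0.238781 rad, d = 1521.03 km
Total = 1647.92 + 172.64 + 2032.62 + 1521.03 = 5374.22 km

5374 km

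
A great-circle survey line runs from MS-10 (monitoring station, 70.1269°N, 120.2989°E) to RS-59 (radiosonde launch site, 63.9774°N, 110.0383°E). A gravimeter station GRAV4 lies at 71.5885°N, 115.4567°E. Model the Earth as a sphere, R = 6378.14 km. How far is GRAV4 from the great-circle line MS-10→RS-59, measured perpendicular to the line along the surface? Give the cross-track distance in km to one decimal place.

238.3 km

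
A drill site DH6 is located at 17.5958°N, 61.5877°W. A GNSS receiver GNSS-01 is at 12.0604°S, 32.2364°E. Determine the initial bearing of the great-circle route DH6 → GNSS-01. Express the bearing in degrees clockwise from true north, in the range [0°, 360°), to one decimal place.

Δλ = 93.8241°
y = sin Δλ · cos φ₂ = 0.975751
x = cos φ₁ sin φ₂ − sin φ₁ cos φ₂ cos Δλ = -0.179450
θ = atan2(y, x) = 100.4208° → 100.4208° (mod 360°)

100.4°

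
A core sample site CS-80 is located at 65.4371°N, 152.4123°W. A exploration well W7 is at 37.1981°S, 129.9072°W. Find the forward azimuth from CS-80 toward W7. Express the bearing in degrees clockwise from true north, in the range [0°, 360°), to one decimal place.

Δλ = 22.5051°
y = sin Δλ · cos φ₂ = 0.304892
x = cos φ₁ sin φ₂ − sin φ₁ cos φ₂ cos Δλ = -0.920611
θ = atan2(y, x) = 161.6759° → 161.6759° (mod 360°)

161.7°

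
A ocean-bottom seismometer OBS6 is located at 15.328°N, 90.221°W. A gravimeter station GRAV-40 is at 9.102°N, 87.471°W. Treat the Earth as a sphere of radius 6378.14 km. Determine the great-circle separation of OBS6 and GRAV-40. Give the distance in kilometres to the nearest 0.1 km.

Δφ = -6.2260°,  Δλ = 2.7500°
a = sin²(Δφ/2) + cos φ₁ cos φ₂ sin²(Δλ/2) = 0.003497
c = 2·arcsin(√a) = 0.118347 rad = 6.7808°
d = R·c = 6378.14 × 0.118347 = 754.8 km

754.8 km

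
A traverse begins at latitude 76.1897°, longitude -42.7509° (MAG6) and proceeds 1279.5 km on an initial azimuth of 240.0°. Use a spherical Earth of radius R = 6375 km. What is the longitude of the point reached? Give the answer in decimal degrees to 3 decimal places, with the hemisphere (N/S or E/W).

70.318°W

δ = d/R = 1279.5/6375 = 0.200706 rad
φ₂ = arcsin(sin φ₁ cos δ + cos φ₁ sin δ cos θ)
   = arcsin(0.97109·0.97993 + 0.23871·0.19936·-0.50000) = 68.09493°
λ₂ = λ₁ + atan2(sin θ sin δ cos φ₁, cos δ − sin φ₁ sin φ₂) = -70.31797°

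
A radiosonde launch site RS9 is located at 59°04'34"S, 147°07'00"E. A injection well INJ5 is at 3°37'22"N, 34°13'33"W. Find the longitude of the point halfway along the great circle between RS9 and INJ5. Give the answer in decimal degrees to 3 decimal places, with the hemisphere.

RS9: φ = -59.07611°, λ = +147.11667°
INJ5: φ = +3.62278°, λ = -34.22583°
Bx = cos φ₂ cos Δλ = -0.997728,  By = cos φ₂ sin Δλ = 0.023382
φₘ = atan2(sin φ₁ + sin φ₂, √((cos φ₁ + Bx)² + By²)) = -58.63527°
λₘ = λ₁ + atan2(By, cos φ₁ + Bx) = -35.65012°

35.650°W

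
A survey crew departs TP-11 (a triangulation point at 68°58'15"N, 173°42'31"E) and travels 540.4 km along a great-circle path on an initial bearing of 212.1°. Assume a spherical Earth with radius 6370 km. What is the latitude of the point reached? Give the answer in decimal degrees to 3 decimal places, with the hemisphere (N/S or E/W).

64.727°N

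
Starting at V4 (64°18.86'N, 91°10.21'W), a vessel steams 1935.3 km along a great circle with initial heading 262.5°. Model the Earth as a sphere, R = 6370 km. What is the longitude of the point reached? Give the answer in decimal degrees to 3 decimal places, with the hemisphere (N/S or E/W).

V4: φ = +64.31433°, λ = -91.17017°
δ = d/R = 1935.3/6370 = 0.303815 rad
φ₂ = arcsin(sin φ₁ cos δ + cos φ₁ sin δ cos θ)
   = arcsin(0.90119·0.95420 + 0.43343·0.29916·-0.13053) = 57.45703°
λ₂ = λ₁ + atan2(sin θ sin δ cos φ₁, cos δ − sin φ₁ sin φ₂) = -124.63166°

124.632°W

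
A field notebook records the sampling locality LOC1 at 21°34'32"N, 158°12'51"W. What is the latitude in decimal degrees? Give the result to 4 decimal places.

21° + 34′/60 + 32″/3600 = 21 + 0.56667 + 0.00889 = 21.5756°

21.5756°N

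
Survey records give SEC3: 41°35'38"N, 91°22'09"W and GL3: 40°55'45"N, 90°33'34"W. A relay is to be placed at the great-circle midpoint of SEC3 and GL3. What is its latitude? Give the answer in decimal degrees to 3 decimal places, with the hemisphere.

SEC3: φ = +41.59389°, λ = -91.36917°
GL3: φ = +40.92917°, λ = -90.55944°
Bx = cos φ₂ cos Δλ = 0.755445,  By = cos φ₂ sin Δλ = 0.010677
φₘ = atan2(sin φ₁ + sin φ₂, √((cos φ₁ + Bx)² + By²)) = 41.26224°
λₘ = λ₁ + atan2(By, cos φ₁ + Bx) = -90.96225°

41.262°N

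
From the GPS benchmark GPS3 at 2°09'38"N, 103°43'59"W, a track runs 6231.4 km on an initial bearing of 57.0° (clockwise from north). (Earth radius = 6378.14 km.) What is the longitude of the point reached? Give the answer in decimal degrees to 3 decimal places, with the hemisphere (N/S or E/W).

GPS3: φ = +2.16056°, λ = -103.73306°
δ = d/R = 6231.4/6378.14 = 0.976993 rad
φ₂ = arcsin(sin φ₁ cos δ + cos φ₁ sin δ cos θ)
   = arcsin(0.03770·0.55952 + 0.99929·0.82882·0.54464) = 28.17589°
λ₂ = λ₁ + atan2(sin θ sin δ cos φ₁, cos δ − sin φ₁ sin φ₂) = -51.68312°

51.683°W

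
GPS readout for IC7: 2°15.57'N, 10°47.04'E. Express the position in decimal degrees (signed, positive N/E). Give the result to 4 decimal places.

lat: 2.2595° N → +2.2595°
lon: 10.7840° E → +10.7840°

+2.2595°, +10.7840°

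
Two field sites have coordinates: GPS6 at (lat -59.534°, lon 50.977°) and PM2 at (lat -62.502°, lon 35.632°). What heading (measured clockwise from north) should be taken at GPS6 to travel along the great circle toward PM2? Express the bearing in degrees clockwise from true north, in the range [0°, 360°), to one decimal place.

241.6°

Δλ = -15.3450°
y = sin Δλ · cos φ₂ = -0.122185
x = cos φ₁ sin φ₂ − sin φ₁ cos φ₂ cos Δλ = -0.065966
θ = atan2(y, x) = -118.3640° → 241.6360° (mod 360°)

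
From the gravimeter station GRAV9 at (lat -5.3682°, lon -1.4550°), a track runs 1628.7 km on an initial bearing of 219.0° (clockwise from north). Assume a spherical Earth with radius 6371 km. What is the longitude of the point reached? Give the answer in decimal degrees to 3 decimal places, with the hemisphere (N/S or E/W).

δ = d/R = 1628.7/6371 = 0.255643 rad
φ₂ = arcsin(sin φ₁ cos δ + cos φ₁ sin δ cos θ)
   = arcsin(-0.09356·0.96750 + 0.99561·0.25287·-0.77715) = -16.62869°
λ₂ = λ₁ + atan2(sin θ sin δ cos φ₁, cos δ − sin φ₁ sin φ₂) = -11.01499°

11.015°W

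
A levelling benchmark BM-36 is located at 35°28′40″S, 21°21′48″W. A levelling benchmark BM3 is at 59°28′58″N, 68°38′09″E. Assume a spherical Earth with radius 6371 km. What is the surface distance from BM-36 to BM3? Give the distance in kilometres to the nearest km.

13343 km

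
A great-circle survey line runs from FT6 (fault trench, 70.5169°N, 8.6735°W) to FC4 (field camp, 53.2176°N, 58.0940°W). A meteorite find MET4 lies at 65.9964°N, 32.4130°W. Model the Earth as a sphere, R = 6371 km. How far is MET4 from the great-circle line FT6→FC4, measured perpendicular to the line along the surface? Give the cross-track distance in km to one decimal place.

64.3 km

δ₁₃ = central angle FT6→MET4 = 0.171036 rad  (haversine)
θ₁₃ = bearing FT6→MET4 = 254.192°,  θ₁₂ = bearing FT6→FC4 = 257.590°
dₓₜ = R·arcsin(sin δ₁₃ · sin(θ₁₃ − θ₁₂)) = 6371·arcsin(0.17020·sin(-3.398°)) = -64.266 km
|dₓₜ| = 64.266 km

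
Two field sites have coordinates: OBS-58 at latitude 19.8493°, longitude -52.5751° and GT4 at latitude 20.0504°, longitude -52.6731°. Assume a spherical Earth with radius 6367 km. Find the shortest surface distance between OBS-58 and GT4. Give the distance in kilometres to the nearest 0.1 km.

24.6 km

Δφ = 0.2011°,  Δλ = -0.0980°
a = sin²(Δφ/2) + cos φ₁ cos φ₂ sin²(Δλ/2) = 0.000004
c = 2·arcsin(√a) = 0.003861 rad = 0.2212°
d = R·c = 6367 × 0.003861 = 24.6 km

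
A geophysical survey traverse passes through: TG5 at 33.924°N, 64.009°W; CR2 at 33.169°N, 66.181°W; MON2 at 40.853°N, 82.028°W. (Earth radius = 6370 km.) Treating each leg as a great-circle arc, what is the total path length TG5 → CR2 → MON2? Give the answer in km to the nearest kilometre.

TG5→CR2: c = 0.034231 rad, d = 218.05 km
CR2→MON2: c = 0.257783 rad, d = 1642.08 km
Total = 218.05 + 1642.08 = 1860.13 km

1860 km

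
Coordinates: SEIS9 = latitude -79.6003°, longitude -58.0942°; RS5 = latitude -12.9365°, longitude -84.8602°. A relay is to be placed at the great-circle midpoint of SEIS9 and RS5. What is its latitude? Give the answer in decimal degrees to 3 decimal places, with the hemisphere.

46.678°S

Bx = cos φ₂ cos Δλ = 0.870192,  By = cos φ₂ sin Δλ = -0.438917
φₘ = atan2(sin φ₁ + sin φ₂, √((cos φ₁ + Bx)² + By²)) = -46.67840°
λₘ = λ₁ + atan2(By, cos φ₁ + Bx) = -80.76625°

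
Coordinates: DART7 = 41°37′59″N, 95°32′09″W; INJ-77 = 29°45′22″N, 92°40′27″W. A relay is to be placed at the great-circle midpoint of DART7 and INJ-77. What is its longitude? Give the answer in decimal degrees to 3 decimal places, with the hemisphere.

93.998°W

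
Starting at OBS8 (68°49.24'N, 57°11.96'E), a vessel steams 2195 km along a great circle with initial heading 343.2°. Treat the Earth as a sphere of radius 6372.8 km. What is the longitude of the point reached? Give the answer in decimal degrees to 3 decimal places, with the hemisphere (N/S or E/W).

11.195°W

OBS8: φ = +68.82067°, λ = +57.19933°
δ = d/R = 2195/6372.8 = 0.344433 rad
φ₂ = arcsin(sin φ₁ cos δ + cos φ₁ sin δ cos θ)
   = arcsin(0.93245·0.94127 + 0.36129·0.33766·0.95732) = 83.97453°
λ₂ = λ₁ + atan2(sin θ sin δ cos φ₁, cos δ − sin φ₁ sin φ₂) = -11.19492°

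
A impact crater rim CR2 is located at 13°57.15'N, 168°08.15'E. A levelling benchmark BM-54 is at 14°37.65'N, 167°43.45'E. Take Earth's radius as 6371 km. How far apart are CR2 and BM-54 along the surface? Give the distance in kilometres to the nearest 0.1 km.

CR2: φ = +13.95250°, λ = +168.13583°
BM-54: φ = +14.62750°, λ = +167.72417°
Δφ = 0.6750°,  Δλ = -0.4117°
a = sin²(Δφ/2) + cos φ₁ cos φ₂ sin²(Δλ/2) = 0.000047
c = 2·arcsin(√a) = 0.013685 rad = 0.7841°
d = R·c = 6371 × 0.013685 = 87.2 km

87.2 km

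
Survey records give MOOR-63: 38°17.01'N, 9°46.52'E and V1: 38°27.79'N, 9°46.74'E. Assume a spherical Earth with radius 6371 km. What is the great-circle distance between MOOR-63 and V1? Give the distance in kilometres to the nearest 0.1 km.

20.0 km

MOOR-63: φ = +38.28350°, λ = +9.77533°
V1: φ = +38.46317°, λ = +9.77900°
Δφ = 0.1797°,  Δλ = 0.0037°
a = sin²(Δφ/2) + cos φ₁ cos φ₂ sin²(Δλ/2) = 0.000002
c = 2·arcsin(√a) = 0.003136 rad = 0.1797°
d = R·c = 6371 × 0.003136 = 20.0 km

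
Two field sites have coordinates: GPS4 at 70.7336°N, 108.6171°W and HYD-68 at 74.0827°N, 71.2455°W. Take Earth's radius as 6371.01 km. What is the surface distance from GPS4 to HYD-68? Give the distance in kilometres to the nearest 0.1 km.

Δφ = 3.3491°,  Δλ = 37.3716°
a = sin²(Δφ/2) + cos φ₁ cos φ₂ sin²(Δλ/2) = 0.010142
c = 2·arcsin(√a) = 0.201759 rad = 11.5599°
d = R·c = 6371.01 × 0.201759 = 1285.4 km

1285.4 km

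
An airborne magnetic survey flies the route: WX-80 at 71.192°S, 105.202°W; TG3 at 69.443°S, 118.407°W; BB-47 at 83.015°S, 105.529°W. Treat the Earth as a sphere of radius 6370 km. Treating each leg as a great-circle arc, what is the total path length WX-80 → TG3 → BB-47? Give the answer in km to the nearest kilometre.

WX-80→TG3: c = 0.083201 rad, d = 529.99 km
TG3→BB-47: c = 0.241411 rad, d = 1537.79 km
Total = 529.99 + 1537.79 = 2067.77 km

2068 km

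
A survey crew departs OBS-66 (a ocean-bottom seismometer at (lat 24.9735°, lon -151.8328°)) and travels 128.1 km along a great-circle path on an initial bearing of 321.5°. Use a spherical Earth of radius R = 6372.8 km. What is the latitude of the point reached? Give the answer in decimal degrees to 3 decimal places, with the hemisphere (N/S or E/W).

25.873°N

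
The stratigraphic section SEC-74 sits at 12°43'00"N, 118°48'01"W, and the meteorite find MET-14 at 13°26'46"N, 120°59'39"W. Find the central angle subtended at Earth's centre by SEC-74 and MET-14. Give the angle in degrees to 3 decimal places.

2.258°

SEC-74: φ = +12.71667°, λ = -118.80028°
MET-14: φ = +13.44611°, λ = -120.99417°
Δφ = 0.7294°,  Δλ = -2.1939°
a = sin²(Δφ/2) + cos φ₁ cos φ₂ sin²(Δλ/2) = 0.000388
c = 2·arcsin(√a) = 0.039410 rad = 2.2580°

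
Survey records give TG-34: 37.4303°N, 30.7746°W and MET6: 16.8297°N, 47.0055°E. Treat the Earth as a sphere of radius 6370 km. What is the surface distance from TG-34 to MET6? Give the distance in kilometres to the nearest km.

7817 km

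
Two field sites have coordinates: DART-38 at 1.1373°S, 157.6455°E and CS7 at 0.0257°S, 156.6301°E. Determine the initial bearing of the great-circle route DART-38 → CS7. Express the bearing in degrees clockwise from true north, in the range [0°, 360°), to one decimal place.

Δλ = -1.0154°
y = sin Δλ · cos φ₂ = -0.017721
x = cos φ₁ sin φ₂ − sin φ₁ cos φ₂ cos Δλ = 0.019397
θ = atan2(y, x) = -42.4153° → 317.5847° (mod 360°)

317.6°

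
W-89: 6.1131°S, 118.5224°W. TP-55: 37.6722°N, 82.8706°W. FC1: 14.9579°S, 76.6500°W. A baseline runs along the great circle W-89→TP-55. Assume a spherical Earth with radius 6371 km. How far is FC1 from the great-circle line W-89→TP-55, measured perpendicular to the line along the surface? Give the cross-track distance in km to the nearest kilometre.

4376 km

δ₁₃ = central angle W-89→FC1 = 0.733557 rad  (haversine)
θ₁₃ = bearing W-89→FC1 = 105.599°,  θ₁₂ = bearing W-89→TP-55 = 34.306°
dₓₜ = R·arcsin(sin δ₁₃ · sin(θ₁₃ − θ₁₂)) = 6371·arcsin(0.66952·sin(71.293°)) = 4376.265 km
|dₓₜ| = 4376.265 km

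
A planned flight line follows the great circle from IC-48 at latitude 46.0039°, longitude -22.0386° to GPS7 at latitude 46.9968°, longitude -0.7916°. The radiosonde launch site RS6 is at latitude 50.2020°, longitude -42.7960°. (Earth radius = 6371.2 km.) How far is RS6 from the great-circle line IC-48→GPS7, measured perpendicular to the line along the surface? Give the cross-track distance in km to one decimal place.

937.1 km

δ₁₃ = central angle IC-48→RS6 = 0.251833 rad  (haversine)
θ₁₃ = bearing IC-48→RS6 = 294.440°,  θ₁₂ = bearing IC-48→GPS7 = 78.412°
dₓₜ = R·arcsin(sin δ₁₃ · sin(θ₁₃ − θ₁₂)) = 6371.2·arcsin(0.24918·sin(216.027°)) = -937.139 km
|dₓₜ| = 937.139 km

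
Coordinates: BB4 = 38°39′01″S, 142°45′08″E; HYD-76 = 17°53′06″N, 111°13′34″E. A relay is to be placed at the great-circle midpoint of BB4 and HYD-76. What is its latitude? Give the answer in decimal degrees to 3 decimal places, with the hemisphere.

10.775°S

BB4: φ = -38.65028°, λ = +142.75222°
HYD-76: φ = +17.88500°, λ = +111.22611°
Bx = cos φ₂ cos Δλ = 0.811209,  By = cos φ₂ sin Δλ = -0.497618
φₘ = atan2(sin φ₁ + sin φ₂, √((cos φ₁ + Bx)² + By²)) = -10.77495°
λₘ = λ₁ + atan2(By, cos φ₁ + Bx) = 125.39618°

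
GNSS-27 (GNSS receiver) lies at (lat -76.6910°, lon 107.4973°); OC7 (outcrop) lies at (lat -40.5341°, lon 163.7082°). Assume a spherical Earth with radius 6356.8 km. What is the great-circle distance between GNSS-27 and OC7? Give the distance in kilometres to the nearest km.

4786 km

Δφ = 36.1569°,  Δλ = 56.2109°
a = sin²(Δφ/2) + cos φ₁ cos φ₂ sin²(Δλ/2) = 0.135127
c = 2·arcsin(√a) = 0.752845 rad = 43.1348°
d = R·c = 6356.8 × 0.752845 = 4785.7 km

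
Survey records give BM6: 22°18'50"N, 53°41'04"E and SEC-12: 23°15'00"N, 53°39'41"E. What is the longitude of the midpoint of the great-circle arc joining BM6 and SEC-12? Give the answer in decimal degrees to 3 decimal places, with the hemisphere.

BM6: φ = +22.31389°, λ = +53.68444°
SEC-12: φ = +23.25000°, λ = +53.66139°
Bx = cos φ₂ cos Δλ = 0.918791,  By = cos φ₂ sin Δλ = -0.000370
φₘ = atan2(sin φ₁ + sin φ₂, √((cos φ₁ + Bx)² + By²)) = 22.78194°
λₘ = λ₁ + atan2(By, cos φ₁ + Bx) = 53.67296°

53.673°E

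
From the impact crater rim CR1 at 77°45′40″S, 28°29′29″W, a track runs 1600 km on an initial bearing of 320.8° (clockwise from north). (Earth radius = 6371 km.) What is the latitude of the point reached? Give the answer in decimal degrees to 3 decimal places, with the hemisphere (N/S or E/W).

CR1: φ = -77.76111°, λ = -28.49139°
δ = d/R = 1600/6371 = 0.251138 rad
φ₂ = arcsin(sin φ₁ cos δ + cos φ₁ sin δ cos θ)
   = arcsin(-0.97727·0.96863 + 0.21199·0.24851·0.77494) = -64.93004°
λ₂ = λ₁ + atan2(sin θ sin δ cos φ₁, cos δ − sin φ₁ sin φ₂) = -50.24852°

64.930°S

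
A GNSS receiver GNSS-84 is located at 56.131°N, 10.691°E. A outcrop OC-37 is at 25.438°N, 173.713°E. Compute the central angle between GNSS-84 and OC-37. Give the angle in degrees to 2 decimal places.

Δφ = -30.6930°,  Δλ = 163.0220°
a = sin²(Δφ/2) + cos φ₁ cos φ₂ sin²(Δλ/2) = 0.562342
c = 2·arcsin(√a) = 1.695806 rad = 97.1625°

97.16°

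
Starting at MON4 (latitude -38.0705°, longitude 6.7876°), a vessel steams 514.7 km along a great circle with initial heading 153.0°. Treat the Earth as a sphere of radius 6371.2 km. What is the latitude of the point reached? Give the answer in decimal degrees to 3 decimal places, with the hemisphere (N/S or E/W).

42.162°S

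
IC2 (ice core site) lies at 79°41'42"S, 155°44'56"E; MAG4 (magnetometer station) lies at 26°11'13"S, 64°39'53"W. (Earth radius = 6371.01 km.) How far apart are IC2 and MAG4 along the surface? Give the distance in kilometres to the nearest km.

IC2: φ = -79.69500°, λ = +155.74889°
MAG4: φ = -26.18694°, λ = -64.66472°
Δφ = 53.5081°,  Δλ = 139.5864°
a = sin²(Δφ/2) + cos φ₁ cos φ₂ sin²(Δλ/2) = 0.344020
c = 2·arcsin(√a) = 1.253541 rad = 71.8226°
d = R·c = 6371.01 × 1.253541 = 7986.3 km

7986 km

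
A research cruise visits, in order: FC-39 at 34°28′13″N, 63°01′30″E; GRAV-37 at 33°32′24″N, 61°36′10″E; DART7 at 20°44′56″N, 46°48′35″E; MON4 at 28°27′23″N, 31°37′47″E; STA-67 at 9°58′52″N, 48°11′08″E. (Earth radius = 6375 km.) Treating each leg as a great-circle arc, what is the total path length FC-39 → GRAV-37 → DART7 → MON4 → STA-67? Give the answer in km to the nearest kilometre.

FC-39: φ = +34.47028°, λ = +63.02500°
GRAV-37: φ = +33.54000°, λ = +61.60278°
DART7: φ = +20.74889°, λ = +46.80972°
MON4: φ = +28.45639°, λ = +31.62972°
STA-67: φ = +9.98111°, λ = +48.18556°
FC-39→GRAV-37: c = 0.026211 rad, d = 167.10 km
GRAV-37→DART7: c = 0.319640 rad, d = 2037.70 km
DART7→MON4: c = 0.275538 rad, d = 1756.56 km
MON4→STA-67: c = 0.421287 rad, d = 2685.70 km
Total = 167.10 + 2037.70 + 1756.56 + 2685.70 = 6647.06 km

6647 km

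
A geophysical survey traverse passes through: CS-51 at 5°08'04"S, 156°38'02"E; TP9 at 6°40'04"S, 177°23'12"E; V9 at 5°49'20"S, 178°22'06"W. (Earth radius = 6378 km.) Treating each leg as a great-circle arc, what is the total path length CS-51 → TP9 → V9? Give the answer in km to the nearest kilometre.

2783 km

CS-51: φ = -5.13444°, λ = +156.63389°
TP9: φ = -6.66778°, λ = +177.38667°
V9: φ = -5.82222°, λ = -178.36833°
CS-51→TP9: c = 0.361245 rad, d = 2304.02 km
TP9→V9: c = 0.075113 rad, d = 479.07 km
Total = 2304.02 + 479.07 = 2783.09 km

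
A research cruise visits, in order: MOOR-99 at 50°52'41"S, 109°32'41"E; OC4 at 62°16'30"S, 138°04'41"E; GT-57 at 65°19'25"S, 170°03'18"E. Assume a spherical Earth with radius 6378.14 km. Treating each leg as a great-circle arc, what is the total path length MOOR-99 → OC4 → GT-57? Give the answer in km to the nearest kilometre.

MOOR-99: φ = -50.87806°, λ = +109.54472°
OC4: φ = -62.27500°, λ = +138.07806°
GT-57: φ = -65.32361°, λ = +170.05500°
MOOR-99→OC4: c = 0.334339 rad, d = 2132.46 km
OC4→GT-57: c = 0.249189 rad, d = 1589.36 km
Total = 2132.46 + 1589.36 = 3721.83 km

3722 km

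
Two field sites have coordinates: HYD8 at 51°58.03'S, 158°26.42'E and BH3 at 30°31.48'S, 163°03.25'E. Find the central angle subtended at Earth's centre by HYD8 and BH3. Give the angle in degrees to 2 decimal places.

21.71°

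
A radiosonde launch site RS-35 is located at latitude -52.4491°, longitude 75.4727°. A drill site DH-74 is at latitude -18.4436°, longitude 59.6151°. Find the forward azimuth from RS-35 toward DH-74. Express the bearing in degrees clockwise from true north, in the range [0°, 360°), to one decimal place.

334.0°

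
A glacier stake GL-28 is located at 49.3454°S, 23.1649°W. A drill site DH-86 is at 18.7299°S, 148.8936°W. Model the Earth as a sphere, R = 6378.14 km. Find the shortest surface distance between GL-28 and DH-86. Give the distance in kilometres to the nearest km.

Δφ = 30.6155°,  Δλ = -125.7287°
a = sin²(Δφ/2) + cos φ₁ cos φ₂ sin²(Δλ/2) = 0.558343
c = 2·arcsin(√a) = 1.687748 rad = 96.7008°
d = R·c = 6378.14 × 1.687748 = 10764.7 km

10765 km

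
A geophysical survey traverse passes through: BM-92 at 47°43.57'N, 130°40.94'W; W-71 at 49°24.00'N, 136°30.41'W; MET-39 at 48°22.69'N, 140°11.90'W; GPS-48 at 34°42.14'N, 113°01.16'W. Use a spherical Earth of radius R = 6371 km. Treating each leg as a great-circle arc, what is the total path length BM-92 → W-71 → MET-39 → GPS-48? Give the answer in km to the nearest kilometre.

BM-92: φ = +47.72617°, λ = -130.68233°
W-71: φ = +49.40000°, λ = -136.50683°
MET-39: φ = +48.37817°, λ = -140.19833°
GPS-48: φ = +34.70233°, λ = -113.01933°
BM-92→W-71: c = 0.073319 rad, d = 467.12 km
W-71→MET-39: c = 0.045958 rad, d = 292.80 km
MET-39→GPS-48: c = 0.424233 rad, d = 2702.79 km
Total = 467.12 + 292.80 + 2702.79 = 3462.70 km

3463 km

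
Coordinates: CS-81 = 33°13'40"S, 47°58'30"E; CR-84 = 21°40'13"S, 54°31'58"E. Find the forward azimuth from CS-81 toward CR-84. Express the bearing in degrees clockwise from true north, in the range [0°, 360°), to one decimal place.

28.3°

CS-81: φ = -33.22778°, λ = +47.97500°
CR-84: φ = -21.67028°, λ = +54.53278°
Δλ = 6.5578°
y = sin Δλ · cos φ₂ = 0.106134
x = cos φ₁ sin φ₂ − sin φ₁ cos φ₂ cos Δλ = 0.197019
θ = atan2(y, x) = 28.3112° → 28.3112° (mod 360°)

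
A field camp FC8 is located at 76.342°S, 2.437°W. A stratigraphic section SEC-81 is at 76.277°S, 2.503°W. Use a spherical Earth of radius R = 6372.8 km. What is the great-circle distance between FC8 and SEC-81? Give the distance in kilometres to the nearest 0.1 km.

7.4 km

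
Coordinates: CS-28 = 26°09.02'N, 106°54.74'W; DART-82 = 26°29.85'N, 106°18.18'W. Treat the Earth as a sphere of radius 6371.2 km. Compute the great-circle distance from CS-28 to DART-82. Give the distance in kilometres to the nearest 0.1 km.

CS-28: φ = +26.15033°, λ = -106.91233°
DART-82: φ = +26.49750°, λ = -106.30300°
Δφ = 0.3472°,  Δλ = 0.6093°
a = sin²(Δφ/2) + cos φ₁ cos φ₂ sin²(Δλ/2) = 0.000032
c = 2·arcsin(√a) = 0.011295 rad = 0.6471°
d = R·c = 6371.2 × 0.011295 = 72.0 km

72.0 km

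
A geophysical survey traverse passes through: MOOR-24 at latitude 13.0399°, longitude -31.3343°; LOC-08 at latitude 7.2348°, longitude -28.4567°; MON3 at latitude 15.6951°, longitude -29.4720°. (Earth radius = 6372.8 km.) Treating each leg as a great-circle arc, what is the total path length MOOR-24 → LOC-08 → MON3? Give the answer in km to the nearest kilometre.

1666 km

MOOR-24→LOC-08: c = 0.112727 rad, d = 718.38 km
LOC-08→MON3: c = 0.148676 rad, d = 947.48 km
Total = 718.38 + 947.48 = 1665.87 km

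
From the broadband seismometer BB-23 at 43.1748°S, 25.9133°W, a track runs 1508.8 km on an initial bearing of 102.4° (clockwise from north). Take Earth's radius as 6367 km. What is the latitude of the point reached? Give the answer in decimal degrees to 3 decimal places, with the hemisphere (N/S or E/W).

δ = d/R = 1508.8/6367 = 0.236972 rad
φ₂ = arcsin(sin φ₁ cos δ + cos φ₁ sin δ cos θ)
   = arcsin(-0.68423·0.97205 + 0.72927·0.23476·-0.21474) = -44.57707°
λ₂ = λ₁ + atan2(sin θ sin δ cos φ₁, cos δ − sin φ₁ sin φ₂) = -7.13610°

44.577°S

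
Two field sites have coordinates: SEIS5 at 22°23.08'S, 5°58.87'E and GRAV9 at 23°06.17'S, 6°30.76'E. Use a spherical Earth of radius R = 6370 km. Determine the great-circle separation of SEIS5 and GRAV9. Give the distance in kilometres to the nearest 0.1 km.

SEIS5: φ = -22.38467°, λ = +5.98117°
GRAV9: φ = -23.10283°, λ = +6.51267°
Δφ = -0.7182°,  Δλ = 0.5315°
a = sin²(Δφ/2) + cos φ₁ cos φ₂ sin²(Δλ/2) = 0.000058
c = 2·arcsin(√a) = 0.015176 rad = 0.8695°
d = R·c = 6370 × 0.015176 = 96.7 km

96.7 km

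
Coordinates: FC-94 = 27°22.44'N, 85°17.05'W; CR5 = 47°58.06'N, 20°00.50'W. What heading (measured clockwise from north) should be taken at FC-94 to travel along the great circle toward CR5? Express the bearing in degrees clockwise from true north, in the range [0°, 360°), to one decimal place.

FC-94: φ = +27.37400°, λ = -85.28417°
CR5: φ = +47.96767°, λ = -20.00833°
Δλ = 65.2758°
y = sin Δλ · cos φ₂ = 0.608173
x = cos φ₁ sin φ₂ − sin φ₁ cos φ₂ cos Δλ = 0.530834
θ = atan2(y, x) = 48.8845° → 48.8845° (mod 360°)

48.9°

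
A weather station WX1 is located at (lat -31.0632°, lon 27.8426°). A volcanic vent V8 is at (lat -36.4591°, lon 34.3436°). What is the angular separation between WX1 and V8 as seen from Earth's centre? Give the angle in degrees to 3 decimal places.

7.633°

Δφ = -5.3959°,  Δλ = 6.5010°
a = sin²(Δφ/2) + cos φ₁ cos φ₂ sin²(Δλ/2) = 0.004431
c = 2·arcsin(√a) = 0.133225 rad = 7.6332°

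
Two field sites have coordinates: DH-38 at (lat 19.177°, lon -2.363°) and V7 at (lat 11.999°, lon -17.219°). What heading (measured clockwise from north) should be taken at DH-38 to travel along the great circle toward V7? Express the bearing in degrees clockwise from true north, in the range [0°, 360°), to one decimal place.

245.5°

Δλ = -14.8560°
y = sin Δλ · cos φ₂ = -0.250789
x = cos φ₁ sin φ₂ − sin φ₁ cos φ₂ cos Δλ = -0.114212
θ = atan2(y, x) = -114.4850° → 245.5150° (mod 360°)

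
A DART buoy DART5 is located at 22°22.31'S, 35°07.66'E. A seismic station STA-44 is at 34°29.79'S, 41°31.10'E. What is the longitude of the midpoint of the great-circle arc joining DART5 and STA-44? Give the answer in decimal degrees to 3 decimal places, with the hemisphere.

DART5: φ = -22.37183°, λ = +35.12767°
STA-44: φ = -34.49650°, λ = +41.51833°
Bx = cos φ₂ cos Δλ = 0.819040,  By = cos φ₂ sin Δλ = 0.091735
φₘ = atan2(sin φ₁ + sin φ₂, √((cos φ₁ + Bx)² + By²)) = -28.47139°
λₘ = λ₁ + atan2(By, cos φ₁ + Bx) = 38.13906°

38.139°E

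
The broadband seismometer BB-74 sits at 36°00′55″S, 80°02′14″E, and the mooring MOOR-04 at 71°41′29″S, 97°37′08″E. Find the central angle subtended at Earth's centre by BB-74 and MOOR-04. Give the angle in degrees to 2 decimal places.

BB-74: φ = -36.01528°, λ = +80.03722°
MOOR-04: φ = -71.69139°, λ = +97.61889°
Δφ = -35.6761°,  Δλ = 17.5817°
a = sin²(Δφ/2) + cos φ₁ cos φ₂ sin²(Δλ/2) = 0.099771
c = 2·arcsin(√a) = 0.642738 rad = 36.8262°

36.83°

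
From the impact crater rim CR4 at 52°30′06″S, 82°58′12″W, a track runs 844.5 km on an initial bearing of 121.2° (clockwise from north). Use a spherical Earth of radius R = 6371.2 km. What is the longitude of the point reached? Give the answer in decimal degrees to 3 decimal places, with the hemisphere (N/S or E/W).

71.336°W

CR4: φ = -52.50167°, λ = -82.97000°
δ = d/R = 844.5/6371.2 = 0.132550 rad
φ₂ = arcsin(sin φ₁ cos δ + cos φ₁ sin δ cos θ)
   = arcsin(-0.79337·0.99123 + 0.60874·0.13216·-0.51803) = -55.90283°
λ₂ = λ₁ + atan2(sin θ sin δ cos φ₁, cos δ − sin φ₁ sin φ₂) = -71.33634°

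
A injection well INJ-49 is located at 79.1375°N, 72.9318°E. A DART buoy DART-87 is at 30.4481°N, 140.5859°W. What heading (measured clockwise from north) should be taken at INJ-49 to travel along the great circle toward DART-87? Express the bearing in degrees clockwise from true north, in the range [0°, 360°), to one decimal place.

Δλ = 146.4823°
y = sin Δλ · cos φ₂ = 0.476041
x = cos φ₁ sin φ₂ − sin φ₁ cos φ₂ cos Δλ = 0.801358
θ = atan2(y, x) = 30.7121° → 30.7121° (mod 360°)

30.7°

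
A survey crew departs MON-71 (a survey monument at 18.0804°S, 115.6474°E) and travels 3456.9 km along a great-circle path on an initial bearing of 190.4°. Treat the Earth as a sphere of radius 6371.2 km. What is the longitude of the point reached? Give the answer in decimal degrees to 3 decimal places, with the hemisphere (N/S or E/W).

δ = d/R = 3456.9/6371.2 = 0.542582 rad
φ₂ = arcsin(sin φ₁ cos δ + cos φ₁ sin δ cos θ)
   = arcsin(-0.31035·0.85638 + 0.95062·0.51635·-0.98357) = -48.46639°
λ₂ = λ₁ + atan2(sin θ sin δ cos φ₁, cos δ − sin φ₁ sin φ₂) = 107.56616°

107.566°E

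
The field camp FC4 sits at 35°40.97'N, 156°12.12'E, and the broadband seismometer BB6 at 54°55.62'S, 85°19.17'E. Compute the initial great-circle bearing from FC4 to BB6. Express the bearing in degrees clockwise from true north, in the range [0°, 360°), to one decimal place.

215.0°

FC4: φ = +35.68283°, λ = +156.20200°
BB6: φ = -54.92700°, λ = +85.31950°
Δλ = -70.8825°
y = sin Δλ · cos φ₂ = -0.542929
x = cos φ₁ sin φ₂ − sin φ₁ cos φ₂ cos Δλ = -0.774541
θ = atan2(y, x) = -144.9707° → 215.0293° (mod 360°)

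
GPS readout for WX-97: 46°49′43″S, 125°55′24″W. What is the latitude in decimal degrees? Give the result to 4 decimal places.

46.8286°S

46° + 49′/60 + 43″/3600 = 46 + 0.81667 + 0.01194 = 46.8286°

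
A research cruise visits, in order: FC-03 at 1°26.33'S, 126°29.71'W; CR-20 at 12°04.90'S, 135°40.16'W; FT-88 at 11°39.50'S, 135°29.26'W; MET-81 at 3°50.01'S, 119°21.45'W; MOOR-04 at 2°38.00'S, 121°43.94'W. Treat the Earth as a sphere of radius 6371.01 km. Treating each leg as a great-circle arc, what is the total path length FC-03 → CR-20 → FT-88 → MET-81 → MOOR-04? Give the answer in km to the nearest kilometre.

3881 km

FC-03: φ = -1.43883°, λ = -126.49517°
CR-20: φ = -12.08167°, λ = -135.66933°
FT-88: φ = -11.65833°, λ = -135.48767°
MET-81: φ = -3.83350°, λ = -119.35750°
MOOR-04: φ = -2.63333°, λ = -121.73233°
FC-03→CR-20: c = 0.244357 rad, d = 1556.80 km
CR-20→FT-88: c = 0.008014 rad, d = 51.06 km
FT-88→MET-81: c = 0.310371 rad, d = 1977.38 km
MET-81→MOOR-04: c = 0.046381 rad, d = 295.50 km
Total = 1556.80 + 51.06 + 1977.38 + 295.50 = 3880.73 km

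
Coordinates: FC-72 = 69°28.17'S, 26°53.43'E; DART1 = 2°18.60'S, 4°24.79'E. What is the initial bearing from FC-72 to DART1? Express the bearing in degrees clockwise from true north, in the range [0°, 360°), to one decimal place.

FC-72: φ = -69.46950°, λ = +26.89050°
DART1: φ = -2.31000°, λ = +4.41317°
Δλ = -22.4773°
y = sin Δλ · cos φ₂ = -0.382007
x = cos φ₁ sin φ₂ − sin φ₁ cos φ₂ cos Δλ = 0.850503
θ = atan2(y, x) = -24.1875° → 335.8125° (mod 360°)

335.8°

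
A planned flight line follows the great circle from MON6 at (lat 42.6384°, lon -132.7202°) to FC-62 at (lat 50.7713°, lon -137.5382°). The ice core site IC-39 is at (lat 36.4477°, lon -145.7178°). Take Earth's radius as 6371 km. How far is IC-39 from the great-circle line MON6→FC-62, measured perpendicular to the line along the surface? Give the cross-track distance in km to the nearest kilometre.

δ₁₃ = central angle MON6→IC-39 = 0.205262 rad  (haversine)
θ₁₃ = bearing MON6→IC-39 = 242.575°,  θ₁₂ = bearing MON6→FC-62 = 339.620°
dₓₜ = R·arcsin(sin δ₁₃ · sin(θ₁₃ − θ₁₂)) = 6371·arcsin(0.20382·sin(-97.045°)) = -1297.715 km
|dₓₜ| = 1297.715 km

1298 km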